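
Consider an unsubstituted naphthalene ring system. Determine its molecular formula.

Atom tally by fragment:
  naphthalene ring system core → C:10 H:8
Element totals:
  C: 10
  H: 8

C10H8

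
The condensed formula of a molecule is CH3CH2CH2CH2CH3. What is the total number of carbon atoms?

5

Atom tally by fragment:
  CH3 → C:1 H:3
  CH2 → C:1 H:2
  CH2 → C:1 H:2
  CH2 → C:1 H:2
  CH3 → C:1 H:3
Element totals:
  C: 5
  H: 12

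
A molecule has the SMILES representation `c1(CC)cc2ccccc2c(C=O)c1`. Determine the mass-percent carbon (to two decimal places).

84.75%

Atom tally by fragment:
  naphthalene ring system core → C:10 H:8
  (− 2 ring H displaced by substituents)
  + C2H5 → C:2 H:5
  + CHO → C:1 H:1 O:1
Element totals:
  C: 13
  H: 12
  O: 1
Molecular formula: C13H12O.
Molar mass = 184.238 g/mol.
Mass from C: 13 × 12.011 = 156.143 g/mol.
%C = 156.143 / 184.238 × 100 = 84.75%.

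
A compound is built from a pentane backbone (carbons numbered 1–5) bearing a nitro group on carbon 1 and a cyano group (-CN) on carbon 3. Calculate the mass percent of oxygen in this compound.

Atom tally by fragment:
  O2NCH2 → C:1 H:2 N:1 O:2
  CH2 → C:1 H:2
  CH(CN) → C:2 H:1 N:1
  CH2 → C:1 H:2
  CH3 → C:1 H:3
Element totals:
  C: 6
  H: 10
  N: 2
  O: 2
Molecular formula: C6H10N2O2.
Molar mass = 142.158 g/mol.
Mass from O: 2 × 15.999 = 31.998 g/mol.
%O = 31.998 / 142.158 × 100 = 22.51%.

22.51%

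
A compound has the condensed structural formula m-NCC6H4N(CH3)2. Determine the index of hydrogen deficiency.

Atom tally by fragment:
  benzene ring core → C:6 H:6
  (− 2 ring H displaced by substituents)
  + CN → C:1 N:1
  + N(CH3)2 → N:1 C:2 H:6
Element totals:
  C: 9
  H: 10
  N: 2
Molecular formula: C9H10N2.
DoU = (2C + 2 + N − H − X) / 2 = (2·9 + 2 + 2 − 10 − 0) / 2 = 6.

6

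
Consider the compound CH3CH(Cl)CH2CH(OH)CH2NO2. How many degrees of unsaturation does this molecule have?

1

Element totals:
  C: 5
  H: 10
  Cl: 1
  N: 1
  O: 3
Molecular formula: C5H10ClNO3.
DoU = (2C + 2 + N − H − X) / 2 = (2·5 + 2 + 1 − 10 − 1) / 2 = 1.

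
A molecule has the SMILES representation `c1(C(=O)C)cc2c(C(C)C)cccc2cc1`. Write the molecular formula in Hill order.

C15H16O

Atom tally by fragment:
  naphthalene ring system core → C:10 H:8
  (− 2 ring H displaced by substituents)
  + COCH3 → C:2 H:3 O:1
  + CH(CH3)2 → C:3 H:7
Element totals:
  C: 15
  H: 16
  O: 1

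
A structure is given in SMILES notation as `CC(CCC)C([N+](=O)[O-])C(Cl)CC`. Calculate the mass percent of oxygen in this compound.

15.41%

Atom tally by fragment:
  CH3 → C:1 H:3
  CH(CH2CH2CH3) → C:4 H:8
  CH(NO2) → C:1 H:1 N:1 O:2
  CH(Cl) → C:1 H:1 Cl:1
  CH2 → C:1 H:2
  CH3 → C:1 H:3
Element totals:
  C: 9
  H: 18
  Cl: 1
  N: 1
  O: 2
Molecular formula: C9H18ClNO2.
Molar mass = 207.698 g/mol.
Mass from O: 2 × 15.999 = 31.998 g/mol.
%O = 31.998 / 207.698 × 100 = 15.41%.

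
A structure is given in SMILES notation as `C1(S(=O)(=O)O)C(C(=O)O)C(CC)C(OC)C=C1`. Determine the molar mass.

Atom tally by fragment:
  cyclohexene ring core → C:6 H:10
  (− 4 ring H displaced by substituents)
  + SO3H → S:1 O:3 H:1
  + COOH → C:1 H:1 O:2
  + C2H5 → C:2 H:5
  + OCH3 → C:1 H:3 O:1
Element totals:
  C: 10
  H: 16
  O: 6
  S: 1
Molecular formula: C10H16O6S.
  M = 10(12.011) + 16(1.008) + 6(15.999) + 32.06
    = 120.110 + 16.128 + 95.994 + 32.060 = 264.292

264.29 g/mol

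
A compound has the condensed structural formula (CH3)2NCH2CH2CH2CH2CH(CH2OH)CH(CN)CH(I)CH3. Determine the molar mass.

Element totals:
  C: 12
  H: 23
  I: 1
  N: 2
  O: 1
Molecular formula: C12H23IN2O.
  M = 12(12.011) + 23(1.008) + 126.904 + 2(14.007) + 15.999
    = 144.132 + 23.184 + 126.904 + 28.014 + 15.999 = 338.233

338.23 g/mol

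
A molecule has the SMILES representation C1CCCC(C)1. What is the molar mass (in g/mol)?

Atom tally by fragment:
  cyclopentane ring core → C:5 H:10
  (− 1 ring H displaced by substituents)
  + CH3 → C:1 H:3
Element totals:
  C: 6
  H: 12
Molecular formula: C6H12.
  M = 6(12.011) + 12(1.008)
    = 72.066 + 12.096 = 84.162

84.16 g/mol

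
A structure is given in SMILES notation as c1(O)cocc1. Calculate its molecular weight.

Atom tally by fragment:
  furan ring core → C:4 H:4 O:1
  (− 1 ring H displaced by substituents)
  + OH → O:1 H:1
Element totals:
  C: 4
  H: 4
  O: 2
Molecular formula: C4H4O2.
  M = 4(12.011) + 4(1.008) + 2(15.999)
    = 48.044 + 4.032 + 31.998 = 84.074

84.07 g/mol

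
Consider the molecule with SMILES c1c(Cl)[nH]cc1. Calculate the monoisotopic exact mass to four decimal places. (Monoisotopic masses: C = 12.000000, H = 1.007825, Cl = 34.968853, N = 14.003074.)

Atom tally by fragment:
  pyrrole ring core → C:4 H:5 N:1
  (− 1 ring H displaced by substituents)
  + Cl → Cl:1
Element totals:
  C: 4
  H: 4
  Cl: 1
  N: 1
Molecular formula: C4H4ClN.
  M = 4(12.0) + 4(1.007825) + 34.968853 + 14.003074
    = 48.000000 + 4.031300 + 34.968853 + 14.003074 = 101.003227

101.0032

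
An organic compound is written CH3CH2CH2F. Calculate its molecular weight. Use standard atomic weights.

62.09 g/mol

Atom tally by fragment:
  CH3 → C:1 H:3
  CH2 → C:1 H:2
  CH2F → C:1 H:2 F:1
Element totals:
  C: 3
  H: 7
  F: 1
Molecular formula: C3H7F.
  M = 3(12.011) + 7(1.008) + 18.998
    = 36.033 + 7.056 + 18.998 = 62.087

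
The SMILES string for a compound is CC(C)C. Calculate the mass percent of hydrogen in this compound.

17.34%

Atom tally by fragment:
  CH3 → C:1 H:3
  CH(CH3) → C:2 H:4
  CH3 → C:1 H:3
Element totals:
  C: 4
  H: 10
Molecular formula: C4H10.
Molar mass = 58.124 g/mol.
Mass from H: 10 × 1.008 = 10.080 g/mol.
%H = 10.080 / 58.124 × 100 = 17.34%.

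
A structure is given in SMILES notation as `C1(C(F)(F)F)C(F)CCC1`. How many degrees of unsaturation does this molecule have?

1

Atom tally by fragment:
  cyclopentane ring core → C:5 H:10
  (− 2 ring H displaced by substituents)
  + CF3 → C:1 F:3
  + F → F:1
Element totals:
  C: 6
  H: 8
  F: 4
Molecular formula: C6H8F4.
DoU = (2C + 2 + N − H − X) / 2 = (2·6 + 2 + 0 − 8 − 4) / 2 = 1.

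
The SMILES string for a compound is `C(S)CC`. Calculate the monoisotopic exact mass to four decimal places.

76.0347

Atom tally by fragment:
  HSCH2 → C:1 H:3 S:1
  CH2 → C:1 H:2
  CH3 → C:1 H:3
Element totals:
  C: 3
  H: 8
  S: 1
Molecular formula: C3H8S.
  M = 3(12.0) + 8(1.007825) + 31.972071
    = 36.000000 + 8.062600 + 31.972071 = 76.034671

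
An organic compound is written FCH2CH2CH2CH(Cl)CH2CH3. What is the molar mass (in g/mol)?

138.61 g/mol

Atom tally by fragment:
  FCH2 → C:1 H:2 F:1
  CH2 → C:1 H:2
  CH2 → C:1 H:2
  CH(Cl) → C:1 H:1 Cl:1
  CH2 → C:1 H:2
  CH3 → C:1 H:3
Element totals:
  C: 6
  H: 12
  Cl: 1
  F: 1
Molecular formula: C6H12ClF.
  M = 6(12.011) + 12(1.008) + 35.45 + 18.998
    = 72.066 + 12.096 + 35.450 + 18.998 = 138.610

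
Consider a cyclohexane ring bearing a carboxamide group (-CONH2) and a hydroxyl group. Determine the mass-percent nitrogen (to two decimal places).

9.78%

Atom tally by fragment:
  cyclohexane ring core → C:6 H:12
  (− 2 ring H displaced by substituents)
  + CONH2 → C:1 H:2 O:1 N:1
  + OH → O:1 H:1
Element totals:
  C: 7
  H: 13
  N: 1
  O: 2
Molecular formula: C7H13NO2.
Molar mass = 143.186 g/mol.
Mass from N: 1 × 14.007 = 14.007 g/mol.
%N = 14.007 / 143.186 × 100 = 9.78%.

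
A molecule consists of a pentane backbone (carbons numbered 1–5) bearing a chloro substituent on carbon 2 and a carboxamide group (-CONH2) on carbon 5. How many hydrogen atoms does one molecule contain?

12

Atom tally by fragment:
  CH3 → C:1 H:3
  CH(Cl) → C:1 H:1 Cl:1
  CH2 → C:1 H:2
  CH2 → C:1 H:2
  CH2CONH2 → C:2 H:4 O:1 N:1
Element totals:
  C: 6
  H: 12
  Cl: 1
  N: 1
  O: 1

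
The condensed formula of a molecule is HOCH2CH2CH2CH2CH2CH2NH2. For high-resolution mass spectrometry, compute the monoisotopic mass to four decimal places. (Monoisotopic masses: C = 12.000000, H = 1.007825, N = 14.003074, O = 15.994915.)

Element totals:
  C: 6
  H: 15
  N: 1
  O: 1
Molecular formula: C6H15NO.
  M = 6(12.0) + 15(1.007825) + 14.003074 + 15.994915
    = 72.000000 + 15.117375 + 14.003074 + 15.994915 = 117.115364

117.1154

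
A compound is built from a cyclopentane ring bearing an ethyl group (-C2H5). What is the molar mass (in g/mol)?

Atom tally by fragment:
  cyclopentane ring core → C:5 H:10
  (− 1 ring H displaced by substituents)
  + C2H5 → C:2 H:5
Element totals:
  C: 7
  H: 14
Molecular formula: C7H14.
  M = 7(12.011) + 14(1.008)
    = 84.077 + 14.112 = 98.189

98.19 g/mol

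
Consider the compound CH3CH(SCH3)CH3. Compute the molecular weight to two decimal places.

Atom tally by fragment:
  CH3 → C:1 H:3
  CH(SCH3) → C:2 H:4 S:1
  CH3 → C:1 H:3
Element totals:
  C: 4
  H: 10
  S: 1
Molecular formula: C4H10S.
  M = 4(12.011) + 10(1.008) + 32.06
    = 48.044 + 10.080 + 32.060 = 90.184

90.18 g/mol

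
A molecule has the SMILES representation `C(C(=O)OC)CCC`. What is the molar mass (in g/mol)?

Atom tally by fragment:
  CH3OOCCH2 → C:3 H:5 O:2
  CH2 → C:1 H:2
  CH2 → C:1 H:2
  CH3 → C:1 H:3
Element totals:
  C: 6
  H: 12
  O: 2
Molecular formula: C6H12O2.
  M = 6(12.011) + 12(1.008) + 2(15.999)
    = 72.066 + 12.096 + 31.998 = 116.160

116.16 g/mol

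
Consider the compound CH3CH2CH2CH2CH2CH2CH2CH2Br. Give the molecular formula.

Element totals:
  C: 8
  H: 17
  Br: 1

C8H17Br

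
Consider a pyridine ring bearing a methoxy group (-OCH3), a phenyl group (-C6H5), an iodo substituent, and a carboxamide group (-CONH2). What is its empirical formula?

C13H11IN2O2

Atom tally by fragment:
  pyridine ring core → C:5 H:5 N:1
  (− 4 ring H displaced by substituents)
  + OCH3 → C:1 H:3 O:1
  + C6H5 → C:6 H:5
  + I → I:1
  + CONH2 → C:1 H:2 O:1 N:1
Element totals:
  C: 13
  H: 11
  I: 1
  N: 2
  O: 2
Molecular formula: C13H11IN2O2.
gcd of subscripts (13, 11, 1, 2, 2) = 1, so the empirical formula equals the molecular formula.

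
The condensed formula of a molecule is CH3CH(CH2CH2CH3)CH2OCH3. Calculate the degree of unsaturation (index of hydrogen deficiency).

0

Atom tally by fragment:
  CH3 → C:1 H:3
  CH(CH2CH2CH3) → C:4 H:8
  CH2OCH3 → C:2 H:5 O:1
Element totals:
  C: 7
  H: 16
  O: 1
Molecular formula: C7H16O.
DoU = (2C + 2 + N − H − X) / 2 = (2·7 + 2 + 0 − 16 − 0) / 2 = 0.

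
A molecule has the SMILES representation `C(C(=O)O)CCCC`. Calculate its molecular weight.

Atom tally by fragment:
  HOOCCH2 → C:2 H:3 O:2
  CH2 → C:1 H:2
  CH2 → C:1 H:2
  CH2 → C:1 H:2
  CH3 → C:1 H:3
Element totals:
  C: 6
  H: 12
  O: 2
Molecular formula: C6H12O2.
  M = 6(12.011) + 12(1.008) + 2(15.999)
    = 72.066 + 12.096 + 31.998 = 116.160

116.16 g/mol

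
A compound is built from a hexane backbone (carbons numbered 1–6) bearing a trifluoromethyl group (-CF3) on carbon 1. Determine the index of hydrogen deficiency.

0

Atom tally by fragment:
  F3CCH2 → C:2 H:2 F:3
  CH2 → C:1 H:2
  CH2 → C:1 H:2
  CH2 → C:1 H:2
  CH2 → C:1 H:2
  CH3 → C:1 H:3
Element totals:
  C: 7
  H: 13
  F: 3
Molecular formula: C7H13F3.
DoU = (2C + 2 + N − H − X) / 2 = (2·7 + 2 + 0 − 13 − 3) / 2 = 0.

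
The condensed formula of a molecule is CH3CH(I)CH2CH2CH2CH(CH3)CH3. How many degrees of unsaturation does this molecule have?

0

Element totals:
  C: 8
  H: 17
  I: 1
Molecular formula: C8H17I.
DoU = (2C + 2 + N − H − X) / 2 = (2·8 + 2 + 0 − 17 − 1) / 2 = 0.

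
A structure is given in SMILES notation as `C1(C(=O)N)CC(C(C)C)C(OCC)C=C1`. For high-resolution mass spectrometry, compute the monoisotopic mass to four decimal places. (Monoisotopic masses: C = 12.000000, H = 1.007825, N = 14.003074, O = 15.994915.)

211.1572

Atom tally by fragment:
  cyclohexene ring core → C:6 H:10
  (− 3 ring H displaced by substituents)
  + CONH2 → C:1 H:2 O:1 N:1
  + CH(CH3)2 → C:3 H:7
  + OC2H5 → C:2 H:5 O:1
Element totals:
  C: 12
  H: 21
  N: 1
  O: 2
Molecular formula: C12H21NO2.
  M = 12(12.0) + 21(1.007825) + 14.003074 + 2(15.994915)
    = 144.000000 + 21.164325 + 14.003074 + 31.989830 = 211.157229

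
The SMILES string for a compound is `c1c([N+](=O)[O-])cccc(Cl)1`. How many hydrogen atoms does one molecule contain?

4

Atom tally by fragment:
  benzene ring core → C:6 H:6
  (− 2 ring H displaced by substituents)
  + NO2 → N:1 O:2
  + Cl → Cl:1
Element totals:
  C: 6
  H: 4
  Cl: 1
  N: 1
  O: 2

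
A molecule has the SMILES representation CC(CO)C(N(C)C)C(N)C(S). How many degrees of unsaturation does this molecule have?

Atom tally by fragment:
  CH3 → C:1 H:3
  CH(CH2OH) → C:2 H:4 O:1
  CH(N(CH3)2) → C:3 H:7 N:1
  CH(NH2) → C:1 H:3 N:1
  CH2SH → C:1 H:3 S:1
Element totals:
  C: 8
  H: 20
  N: 2
  O: 1
  S: 1
Molecular formula: C8H20N2OS.
DoU = (2C + 2 + N − H − X) / 2 = (2·8 + 2 + 2 − 20 − 0) / 2 = 0.

0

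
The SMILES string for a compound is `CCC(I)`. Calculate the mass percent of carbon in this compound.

Atom tally by fragment:
  CH3 → C:1 H:3
  CH2 → C:1 H:2
  CH2I → C:1 H:2 I:1
Element totals:
  C: 3
  H: 7
  I: 1
Molecular formula: C3H7I.
Molar mass = 169.993 g/mol.
Mass from C: 3 × 12.011 = 36.033 g/mol.
%C = 36.033 / 169.993 × 100 = 21.20%.

21.20%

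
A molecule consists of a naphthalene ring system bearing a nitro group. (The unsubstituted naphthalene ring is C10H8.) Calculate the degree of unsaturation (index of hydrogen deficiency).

Atom tally by fragment:
  naphthalene ring system core → C:10 H:8
  (− 1 ring H displaced by substituents)
  + NO2 → N:1 O:2
Element totals:
  C: 10
  H: 7
  N: 1
  O: 2
Molecular formula: C10H7NO2.
DoU = (2C + 2 + N − H − X) / 2 = (2·10 + 2 + 1 − 7 − 0) / 2 = 8.

8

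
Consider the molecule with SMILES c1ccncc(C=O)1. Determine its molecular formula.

C6H5NO

Atom tally by fragment:
  pyridine ring core → C:5 H:5 N:1
  (− 1 ring H displaced by substituents)
  + CHO → C:1 H:1 O:1
Element totals:
  C: 6
  H: 5
  N: 1
  O: 1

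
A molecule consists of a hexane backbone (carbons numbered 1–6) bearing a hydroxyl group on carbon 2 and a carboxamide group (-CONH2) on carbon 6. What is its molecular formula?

Atom tally by fragment:
  CH3 → C:1 H:3
  CH(OH) → C:1 H:2 O:1
  CH2 → C:1 H:2
  CH2 → C:1 H:2
  CH2 → C:1 H:2
  CH2CONH2 → C:2 H:4 O:1 N:1
Element totals:
  C: 7
  H: 15
  N: 1
  O: 2

C7H15NO2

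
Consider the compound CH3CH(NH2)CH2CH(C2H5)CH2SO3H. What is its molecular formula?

Element totals:
  C: 7
  H: 17
  N: 1
  O: 3
  S: 1

C7H17NO3S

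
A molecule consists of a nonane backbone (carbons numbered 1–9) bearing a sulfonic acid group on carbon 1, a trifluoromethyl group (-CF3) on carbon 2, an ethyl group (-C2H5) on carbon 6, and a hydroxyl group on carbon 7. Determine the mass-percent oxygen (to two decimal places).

Atom tally by fragment:
  HO3SCH2 → C:1 H:3 S:1 O:3
  CH(CF3) → C:2 H:1 F:3
  CH2 → C:1 H:2
  CH2 → C:1 H:2
  CH2 → C:1 H:2
  CH(C2H5) → C:3 H:6
  CH(OH) → C:1 H:2 O:1
  CH2 → C:1 H:2
  CH3 → C:1 H:3
Element totals:
  C: 12
  H: 23
  F: 3
  O: 4
  S: 1
Molecular formula: C12H23F3O4S.
Molar mass = 320.366 g/mol.
Mass from O: 4 × 15.999 = 63.996 g/mol.
%O = 63.996 / 320.366 × 100 = 19.98%.

19.98%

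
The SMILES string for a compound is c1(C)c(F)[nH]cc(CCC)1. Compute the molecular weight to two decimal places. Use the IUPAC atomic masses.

Atom tally by fragment:
  pyrrole ring core → C:4 H:5 N:1
  (− 3 ring H displaced by substituents)
  + CH3 → C:1 H:3
  + F → F:1
  + CH2CH2CH3 → C:3 H:7
Element totals:
  C: 8
  H: 12
  F: 1
  N: 1
Molecular formula: C8H12FN.
  M = 8(12.011) + 12(1.008) + 18.998 + 14.007
    = 96.088 + 12.096 + 18.998 + 14.007 = 141.189

141.19 g/mol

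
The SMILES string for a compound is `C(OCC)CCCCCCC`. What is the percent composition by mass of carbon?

Atom tally by fragment:
  C2H5OCH2 → C:3 H:7 O:1
  CH2 → C:1 H:2
  CH2 → C:1 H:2
  CH2 → C:1 H:2
  CH2 → C:1 H:2
  CH2 → C:1 H:2
  CH2 → C:1 H:2
  CH3 → C:1 H:3
Element totals:
  C: 10
  H: 22
  O: 1
Molecular formula: C10H22O.
Molar mass = 158.285 g/mol.
Mass from C: 10 × 12.011 = 120.110 g/mol.
%C = 120.110 / 158.285 × 100 = 75.88%.

75.88%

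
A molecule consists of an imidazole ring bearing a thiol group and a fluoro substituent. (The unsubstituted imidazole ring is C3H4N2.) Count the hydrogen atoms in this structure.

Atom tally by fragment:
  imidazole ring core → C:3 H:4 N:2
  (− 2 ring H displaced by substituents)
  + SH → S:1 H:1
  + F → F:1
Element totals:
  C: 3
  H: 3
  F: 1
  N: 2
  S: 1

3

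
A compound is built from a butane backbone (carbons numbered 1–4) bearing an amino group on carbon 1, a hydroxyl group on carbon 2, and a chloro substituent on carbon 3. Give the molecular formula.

C4H10ClNO

Atom tally by fragment:
  H2NCH2 → C:1 H:4 N:1
  CH(OH) → C:1 H:2 O:1
  CH(Cl) → C:1 H:1 Cl:1
  CH3 → C:1 H:3
Element totals:
  C: 4
  H: 10
  Cl: 1
  N: 1
  O: 1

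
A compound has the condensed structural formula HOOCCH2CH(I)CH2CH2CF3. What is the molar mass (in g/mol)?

296.03 g/mol

Atom tally by fragment:
  HOOCCH2 → C:2 H:3 O:2
  CH(I) → C:1 H:1 I:1
  CH2 → C:1 H:2
  CH2CF3 → C:2 H:2 F:3
Element totals:
  C: 6
  H: 8
  F: 3
  I: 1
  O: 2
Molecular formula: C6H8F3IO2.
  M = 6(12.011) + 8(1.008) + 3(18.998) + 126.904 + 2(15.999)
    = 72.066 + 8.064 + 56.994 + 126.904 + 31.998 = 296.026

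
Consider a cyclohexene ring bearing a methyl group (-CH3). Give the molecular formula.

C7H12

Atom tally by fragment:
  cyclohexene ring core → C:6 H:10
  (− 1 ring H displaced by substituents)
  + CH3 → C:1 H:3
Element totals:
  C: 7
  H: 12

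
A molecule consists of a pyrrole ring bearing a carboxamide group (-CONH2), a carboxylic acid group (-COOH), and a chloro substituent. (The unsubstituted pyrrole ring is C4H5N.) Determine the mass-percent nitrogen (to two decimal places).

14.86%

Atom tally by fragment:
  pyrrole ring core → C:4 H:5 N:1
  (− 3 ring H displaced by substituents)
  + CONH2 → C:1 H:2 O:1 N:1
  + COOH → C:1 H:1 O:2
  + Cl → Cl:1
Element totals:
  C: 6
  H: 5
  Cl: 1
  N: 2
  O: 3
Molecular formula: C6H5ClN2O3.
Molar mass = 188.567 g/mol.
Mass from N: 2 × 14.007 = 28.014 g/mol.
%N = 28.014 / 188.567 × 100 = 14.86%.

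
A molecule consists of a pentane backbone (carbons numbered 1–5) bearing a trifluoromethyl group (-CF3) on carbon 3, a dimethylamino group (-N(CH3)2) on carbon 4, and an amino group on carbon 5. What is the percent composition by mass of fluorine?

28.75%

Atom tally by fragment:
  CH3 → C:1 H:3
  CH2 → C:1 H:2
  CH(CF3) → C:2 H:1 F:3
  CH(N(CH3)2) → C:3 H:7 N:1
  CH2NH2 → C:1 H:4 N:1
Element totals:
  C: 8
  H: 17
  F: 3
  N: 2
Molecular formula: C8H17F3N2.
Molar mass = 198.232 g/mol.
Mass from F: 3 × 18.998 = 56.994 g/mol.
%F = 56.994 / 198.232 × 100 = 28.75%.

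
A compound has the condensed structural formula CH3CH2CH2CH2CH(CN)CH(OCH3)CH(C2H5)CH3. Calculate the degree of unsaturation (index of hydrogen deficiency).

2

Element totals:
  C: 12
  H: 23
  N: 1
  O: 1
Molecular formula: C12H23NO.
DoU = (2C + 2 + N − H − X) / 2 = (2·12 + 2 + 1 − 23 − 0) / 2 = 2.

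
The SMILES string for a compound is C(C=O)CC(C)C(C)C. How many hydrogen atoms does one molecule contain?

16

Atom tally by fragment:
  OHCCH2 → C:2 H:3 O:1
  CH2 → C:1 H:2
  CH(CH3) → C:2 H:4
  CH(CH3) → C:2 H:4
  CH3 → C:1 H:3
Element totals:
  C: 8
  H: 16
  O: 1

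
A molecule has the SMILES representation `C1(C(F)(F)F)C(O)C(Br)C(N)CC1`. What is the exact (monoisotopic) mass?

260.9976

Atom tally by fragment:
  cyclohexane ring core → C:6 H:12
  (− 4 ring H displaced by substituents)
  + CF3 → C:1 F:3
  + OH → O:1 H:1
  + Br → Br:1
  + NH2 → N:1 H:2
Element totals:
  C: 7
  H: 11
  Br: 1
  F: 3
  N: 1
  O: 1
Molecular formula: C7H11BrF3NO.
  M = 7(12.0) + 11(1.007825) + 78.918338 + 3(18.998403) + 14.003074 + 15.994915
    = 84.000000 + 11.086075 + 78.918338 + 56.995209 + 14.003074 + 15.994915 = 260.997611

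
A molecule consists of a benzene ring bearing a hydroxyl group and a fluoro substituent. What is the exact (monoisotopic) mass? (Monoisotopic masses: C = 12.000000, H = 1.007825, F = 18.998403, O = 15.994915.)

112.0324

Atom tally by fragment:
  benzene ring core → C:6 H:6
  (− 2 ring H displaced by substituents)
  + OH → O:1 H:1
  + F → F:1
Element totals:
  C: 6
  H: 5
  F: 1
  O: 1
Molecular formula: C6H5FO.
  M = 6(12.0) + 5(1.007825) + 18.998403 + 15.994915
    = 72.000000 + 5.039125 + 18.998403 + 15.994915 = 112.032443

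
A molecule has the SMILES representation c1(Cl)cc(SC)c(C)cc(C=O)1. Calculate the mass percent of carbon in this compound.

53.87%

Atom tally by fragment:
  benzene ring core → C:6 H:6
  (− 4 ring H displaced by substituents)
  + Cl → Cl:1
  + SCH3 → C:1 H:3 S:1
  + CH3 → C:1 H:3
  + CHO → C:1 H:1 O:1
Element totals:
  C: 9
  H: 9
  Cl: 1
  O: 1
  S: 1
Molecular formula: C9H9ClOS.
Molar mass = 200.680 g/mol.
Mass from C: 9 × 12.011 = 108.099 g/mol.
%C = 108.099 / 200.680 × 100 = 53.87%.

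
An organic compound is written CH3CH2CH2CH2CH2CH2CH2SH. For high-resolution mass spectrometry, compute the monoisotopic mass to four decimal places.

132.0973

Element totals:
  C: 7
  H: 16
  S: 1
Molecular formula: C7H16S.
  M = 7(12.0) + 16(1.007825) + 31.972071
    = 84.000000 + 16.125200 + 31.972071 = 132.097271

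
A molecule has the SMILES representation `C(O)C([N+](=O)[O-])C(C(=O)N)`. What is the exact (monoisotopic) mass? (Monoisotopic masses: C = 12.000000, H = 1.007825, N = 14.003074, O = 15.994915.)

148.0484

Atom tally by fragment:
  HOCH2 → C:1 H:3 O:1
  CH(NO2) → C:1 H:1 N:1 O:2
  CH2CONH2 → C:2 H:4 O:1 N:1
Element totals:
  C: 4
  H: 8
  N: 2
  O: 4
Molecular formula: C4H8N2O4.
  M = 4(12.0) + 8(1.007825) + 2(14.003074) + 4(15.994915)
    = 48.000000 + 8.062600 + 28.006148 + 63.979660 = 148.048408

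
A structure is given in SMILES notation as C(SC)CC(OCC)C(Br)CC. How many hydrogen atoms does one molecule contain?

Atom tally by fragment:
  CH3SCH2 → C:2 H:5 S:1
  CH2 → C:1 H:2
  CH(OC2H5) → C:3 H:6 O:1
  CH(Br) → C:1 H:1 Br:1
  CH2 → C:1 H:2
  CH3 → C:1 H:3
Element totals:
  C: 9
  H: 19
  Br: 1
  O: 1
  S: 1

19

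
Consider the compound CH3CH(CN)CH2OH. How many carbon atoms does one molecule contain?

4

Element totals:
  C: 4
  H: 7
  N: 1
  O: 1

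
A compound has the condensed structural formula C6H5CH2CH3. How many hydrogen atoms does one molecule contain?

10

Element totals:
  C: 8
  H: 10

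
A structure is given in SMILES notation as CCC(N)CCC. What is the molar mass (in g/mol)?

Atom tally by fragment:
  CH3 → C:1 H:3
  CH2 → C:1 H:2
  CH(NH2) → C:1 H:3 N:1
  CH2 → C:1 H:2
  CH2 → C:1 H:2
  CH3 → C:1 H:3
Element totals:
  C: 6
  H: 15
  N: 1
Molecular formula: C6H15N.
  M = 6(12.011) + 15(1.008) + 14.007
    = 72.066 + 15.120 + 14.007 = 101.193

101.19 g/mol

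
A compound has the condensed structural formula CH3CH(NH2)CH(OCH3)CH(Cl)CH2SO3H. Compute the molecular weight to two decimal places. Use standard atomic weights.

Atom tally by fragment:
  CH3 → C:1 H:3
  CH(NH2) → C:1 H:3 N:1
  CH(OCH3) → C:2 H:4 O:1
  CH(Cl) → C:1 H:1 Cl:1
  CH2SO3H → C:1 H:3 S:1 O:3
Element totals:
  C: 6
  H: 14
  Cl: 1
  N: 1
  O: 4
  S: 1
Molecular formula: C6H14ClNO4S.
  M = 6(12.011) + 14(1.008) + 35.45 + 14.007 + 4(15.999) + 32.06
    = 72.066 + 14.112 + 35.450 + 14.007 + 63.996 + 32.060 = 231.691

231.69 g/mol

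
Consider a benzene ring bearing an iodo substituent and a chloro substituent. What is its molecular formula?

C6H4ClI

Atom tally by fragment:
  benzene ring core → C:6 H:6
  (− 2 ring H displaced by substituents)
  + I → I:1
  + Cl → Cl:1
Element totals:
  C: 6
  H: 4
  Cl: 1
  I: 1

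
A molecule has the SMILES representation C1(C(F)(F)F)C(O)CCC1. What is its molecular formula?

Atom tally by fragment:
  cyclopentane ring core → C:5 H:10
  (− 2 ring H displaced by substituents)
  + CF3 → C:1 F:3
  + OH → O:1 H:1
Element totals:
  C: 6
  H: 9
  F: 3
  O: 1

C6H9F3O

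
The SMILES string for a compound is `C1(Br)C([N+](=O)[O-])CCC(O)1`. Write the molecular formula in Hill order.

C5H8BrNO3

Atom tally by fragment:
  cyclopentane ring core → C:5 H:10
  (− 3 ring H displaced by substituents)
  + Br → Br:1
  + NO2 → N:1 O:2
  + OH → O:1 H:1
Element totals:
  C: 5
  H: 8
  Br: 1
  N: 1
  O: 3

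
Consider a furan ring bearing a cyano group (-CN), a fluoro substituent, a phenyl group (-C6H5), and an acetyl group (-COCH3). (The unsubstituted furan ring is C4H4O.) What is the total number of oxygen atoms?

Atom tally by fragment:
  furan ring core → C:4 H:4 O:1
  (− 4 ring H displaced by substituents)
  + CN → C:1 N:1
  + F → F:1
  + C6H5 → C:6 H:5
  + COCH3 → C:2 H:3 O:1
Element totals:
  C: 13
  H: 8
  F: 1
  N: 1
  O: 2

2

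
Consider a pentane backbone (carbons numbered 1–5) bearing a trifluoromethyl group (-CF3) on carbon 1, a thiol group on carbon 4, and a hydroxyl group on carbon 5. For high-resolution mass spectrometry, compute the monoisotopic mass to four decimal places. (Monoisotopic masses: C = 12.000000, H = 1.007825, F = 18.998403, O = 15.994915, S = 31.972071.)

Atom tally by fragment:
  F3CCH2 → C:2 H:2 F:3
  CH2 → C:1 H:2
  CH2 → C:1 H:2
  CH(SH) → C:1 H:2 S:1
  CH2OH → C:1 H:3 O:1
Element totals:
  C: 6
  H: 11
  F: 3
  O: 1
  S: 1
Molecular formula: C6H11F3OS.
  M = 6(12.0) + 11(1.007825) + 3(18.998403) + 15.994915 + 31.972071
    = 72.000000 + 11.086075 + 56.995209 + 15.994915 + 31.972071 = 188.048270

188.0483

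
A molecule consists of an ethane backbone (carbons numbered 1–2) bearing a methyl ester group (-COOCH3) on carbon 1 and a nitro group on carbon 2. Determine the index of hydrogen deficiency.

Atom tally by fragment:
  CH3OOCCH2 → C:3 H:5 O:2
  CH2NO2 → C:1 H:2 N:1 O:2
Element totals:
  C: 4
  H: 7
  N: 1
  O: 4
Molecular formula: C4H7NO4.
DoU = (2C + 2 + N − H − X) / 2 = (2·4 + 2 + 1 − 7 − 0) / 2 = 2.

2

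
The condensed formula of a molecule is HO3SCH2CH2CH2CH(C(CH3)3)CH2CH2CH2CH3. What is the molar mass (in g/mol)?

250.40 g/mol

Element totals:
  C: 12
  H: 26
  O: 3
  S: 1
Molecular formula: C12H26O3S.
  M = 12(12.011) + 26(1.008) + 3(15.999) + 32.06
    = 144.132 + 26.208 + 47.997 + 32.060 = 250.397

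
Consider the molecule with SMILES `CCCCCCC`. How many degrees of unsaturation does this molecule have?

Atom tally by fragment:
  CH3 → C:1 H:3
  CH2 → C:1 H:2
  CH2 → C:1 H:2
  CH2 → C:1 H:2
  CH2 → C:1 H:2
  CH2 → C:1 H:2
  CH3 → C:1 H:3
Element totals:
  C: 7
  H: 16
Molecular formula: C7H16.
DoU = (2C + 2 + N − H − X) / 2 = (2·7 + 2 + 0 − 16 − 0) / 2 = 0.

0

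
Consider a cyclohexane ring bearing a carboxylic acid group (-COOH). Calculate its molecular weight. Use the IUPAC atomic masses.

128.17 g/mol

Atom tally by fragment:
  cyclohexane ring core → C:6 H:12
  (− 1 ring H displaced by substituents)
  + COOH → C:1 H:1 O:2
Element totals:
  C: 7
  H: 12
  O: 2
Molecular formula: C7H12O2.
  M = 7(12.011) + 12(1.008) + 2(15.999)
    = 84.077 + 12.096 + 31.998 = 128.171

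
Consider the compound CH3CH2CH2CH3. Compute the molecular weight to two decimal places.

Element totals:
  C: 4
  H: 10
Molecular formula: C4H10.
  M = 4(12.011) + 10(1.008)
    = 48.044 + 10.080 = 58.124

58.12 g/mol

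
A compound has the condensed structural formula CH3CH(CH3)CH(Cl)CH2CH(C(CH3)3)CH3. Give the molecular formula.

Atom tally by fragment:
  CH3 → C:1 H:3
  CH(CH3) → C:2 H:4
  CH(Cl) → C:1 H:1 Cl:1
  CH2 → C:1 H:2
  CH(C(CH3)3) → C:5 H:10
  CH3 → C:1 H:3
Element totals:
  C: 11
  H: 23
  Cl: 1

C11H23Cl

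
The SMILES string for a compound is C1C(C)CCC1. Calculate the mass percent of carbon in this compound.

Atom tally by fragment:
  cyclopentane ring core → C:5 H:10
  (− 1 ring H displaced by substituents)
  + CH3 → C:1 H:3
Element totals:
  C: 6
  H: 12
Molecular formula: C6H12.
Molar mass = 84.162 g/mol.
Mass from C: 6 × 12.011 = 72.066 g/mol.
%C = 72.066 / 84.162 × 100 = 85.63%.

85.63%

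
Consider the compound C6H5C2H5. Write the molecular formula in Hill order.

C8H10

Atom tally by fragment:
  benzene ring core → C:6 H:6
  (− 1 ring H displaced by substituents)
  + C2H5 → C:2 H:5
Element totals:
  C: 8
  H: 10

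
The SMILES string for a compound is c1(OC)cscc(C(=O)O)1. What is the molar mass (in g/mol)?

158.17 g/mol

Atom tally by fragment:
  thiophene ring core → C:4 H:4 S:1
  (− 2 ring H displaced by substituents)
  + OCH3 → C:1 H:3 O:1
  + COOH → C:1 H:1 O:2
Element totals:
  C: 6
  H: 6
  O: 3
  S: 1
Molecular formula: C6H6O3S.
  M = 6(12.011) + 6(1.008) + 3(15.999) + 32.06
    = 72.066 + 6.048 + 47.997 + 32.060 = 158.171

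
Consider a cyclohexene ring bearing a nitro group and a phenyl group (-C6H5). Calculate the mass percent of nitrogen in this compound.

6.89%

Atom tally by fragment:
  cyclohexene ring core → C:6 H:10
  (− 2 ring H displaced by substituents)
  + NO2 → N:1 O:2
  + C6H5 → C:6 H:5
Element totals:
  C: 12
  H: 13
  N: 1
  O: 2
Molecular formula: C12H13NO2.
Molar mass = 203.241 g/mol.
Mass from N: 1 × 14.007 = 14.007 g/mol.
%N = 14.007 / 203.241 × 100 = 6.89%.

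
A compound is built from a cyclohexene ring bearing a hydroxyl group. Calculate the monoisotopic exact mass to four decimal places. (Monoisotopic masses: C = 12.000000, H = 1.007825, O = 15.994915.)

98.0732

Atom tally by fragment:
  cyclohexene ring core → C:6 H:10
  (− 1 ring H displaced by substituents)
  + OH → O:1 H:1
Element totals:
  C: 6
  H: 10
  O: 1
Molecular formula: C6H10O.
  M = 6(12.0) + 10(1.007825) + 15.994915
    = 72.000000 + 10.078250 + 15.994915 = 98.073165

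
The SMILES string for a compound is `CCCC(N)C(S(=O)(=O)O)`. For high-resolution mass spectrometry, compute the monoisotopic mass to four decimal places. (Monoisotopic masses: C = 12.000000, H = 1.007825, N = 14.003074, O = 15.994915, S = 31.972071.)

167.0616

Atom tally by fragment:
  CH3 → C:1 H:3
  CH2 → C:1 H:2
  CH2 → C:1 H:2
  CH(NH2) → C:1 H:3 N:1
  CH2SO3H → C:1 H:3 S:1 O:3
Element totals:
  C: 5
  H: 13
  N: 1
  O: 3
  S: 1
Molecular formula: C5H13NO3S.
  M = 5(12.0) + 13(1.007825) + 14.003074 + 3(15.994915) + 31.972071
    = 60.000000 + 13.101725 + 14.003074 + 47.984745 + 31.972071 = 167.061615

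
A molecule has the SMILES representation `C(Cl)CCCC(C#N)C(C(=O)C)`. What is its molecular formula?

Atom tally by fragment:
  ClCH2 → C:1 H:2 Cl:1
  CH2 → C:1 H:2
  CH2 → C:1 H:2
  CH2 → C:1 H:2
  CH(CN) → C:2 H:1 N:1
  CH2COCH3 → C:3 H:5 O:1
Element totals:
  C: 9
  H: 14
  Cl: 1
  N: 1
  O: 1

C9H14ClNO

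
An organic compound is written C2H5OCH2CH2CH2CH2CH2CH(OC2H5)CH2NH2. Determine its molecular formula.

C11H25NO2

Atom tally by fragment:
  C2H5OCH2 → C:3 H:7 O:1
  CH2 → C:1 H:2
  CH2 → C:1 H:2
  CH2 → C:1 H:2
  CH2 → C:1 H:2
  CH(OC2H5) → C:3 H:6 O:1
  CH2NH2 → C:1 H:4 N:1
Element totals:
  C: 11
  H: 25
  N: 1
  O: 2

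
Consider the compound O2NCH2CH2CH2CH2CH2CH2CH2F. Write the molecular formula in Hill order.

Element totals:
  C: 7
  H: 14
  F: 1
  N: 1
  O: 2

C7H14FNO2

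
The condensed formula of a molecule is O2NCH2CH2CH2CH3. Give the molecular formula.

C4H9NO2

Element totals:
  C: 4
  H: 9
  N: 1
  O: 2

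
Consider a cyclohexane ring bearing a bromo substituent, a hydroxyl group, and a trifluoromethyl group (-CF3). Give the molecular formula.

C7H10BrF3O

Atom tally by fragment:
  cyclohexane ring core → C:6 H:12
  (− 3 ring H displaced by substituents)
  + Br → Br:1
  + OH → O:1 H:1
  + CF3 → C:1 F:3
Element totals:
  C: 7
  H: 10
  Br: 1
  F: 3
  O: 1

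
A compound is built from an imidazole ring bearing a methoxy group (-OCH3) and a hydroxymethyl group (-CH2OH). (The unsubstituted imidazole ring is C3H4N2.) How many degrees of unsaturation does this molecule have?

3

Atom tally by fragment:
  imidazole ring core → C:3 H:4 N:2
  (− 2 ring H displaced by substituents)
  + OCH3 → C:1 H:3 O:1
  + CH2OH → C:1 H:3 O:1
Element totals:
  C: 5
  H: 8
  N: 2
  O: 2
Molecular formula: C5H8N2O2.
DoU = (2C + 2 + N − H − X) / 2 = (2·5 + 2 + 2 − 8 − 0) / 2 = 3.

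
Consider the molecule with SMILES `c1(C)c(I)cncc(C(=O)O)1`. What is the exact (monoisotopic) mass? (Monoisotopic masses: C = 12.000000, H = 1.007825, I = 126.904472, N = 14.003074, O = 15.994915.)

262.9443

Atom tally by fragment:
  pyridine ring core → C:5 H:5 N:1
  (− 3 ring H displaced by substituents)
  + CH3 → C:1 H:3
  + I → I:1
  + COOH → C:1 H:1 O:2
Element totals:
  C: 7
  H: 6
  I: 1
  N: 1
  O: 2
Molecular formula: C7H6INO2.
  M = 7(12.0) + 6(1.007825) + 126.904472 + 14.003074 + 2(15.994915)
    = 84.000000 + 6.046950 + 126.904472 + 14.003074 + 31.989830 = 262.944326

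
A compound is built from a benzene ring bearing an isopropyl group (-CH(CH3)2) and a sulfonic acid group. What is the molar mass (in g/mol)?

Atom tally by fragment:
  benzene ring core → C:6 H:6
  (− 2 ring H displaced by substituents)
  + CH(CH3)2 → C:3 H:7
  + SO3H → S:1 O:3 H:1
Element totals:
  C: 9
  H: 12
  O: 3
  S: 1
Molecular formula: C9H12O3S.
  M = 9(12.011) + 12(1.008) + 3(15.999) + 32.06
    = 108.099 + 12.096 + 47.997 + 32.060 = 200.252

200.25 g/mol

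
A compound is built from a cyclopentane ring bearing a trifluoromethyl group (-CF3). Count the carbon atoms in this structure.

6

Atom tally by fragment:
  cyclopentane ring core → C:5 H:10
  (− 1 ring H displaced by substituents)
  + CF3 → C:1 F:3
Element totals:
  C: 6
  H: 9
  F: 3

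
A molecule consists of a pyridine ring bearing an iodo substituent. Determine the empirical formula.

Atom tally by fragment:
  pyridine ring core → C:5 H:5 N:1
  (− 1 ring H displaced by substituents)
  + I → I:1
Element totals:
  C: 5
  H: 4
  I: 1
  N: 1
Molecular formula: C5H4IN.
gcd of subscripts (5, 4, 1, 1) = 1, so the empirical formula equals the molecular formula.

C5H4IN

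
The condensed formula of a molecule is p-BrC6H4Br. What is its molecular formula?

Atom tally by fragment:
  benzene ring core → C:6 H:6
  (− 2 ring H displaced by substituents)
  + Br → Br:1
  + Br → Br:1
Element totals:
  C: 6
  H: 4
  Br: 2

C6H4Br2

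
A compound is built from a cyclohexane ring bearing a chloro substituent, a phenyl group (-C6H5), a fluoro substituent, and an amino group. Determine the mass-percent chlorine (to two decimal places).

15.57%

Atom tally by fragment:
  cyclohexane ring core → C:6 H:12
  (− 4 ring H displaced by substituents)
  + Cl → Cl:1
  + C6H5 → C:6 H:5
  + F → F:1
  + NH2 → N:1 H:2
Element totals:
  C: 12
  H: 15
  Cl: 1
  F: 1
  N: 1
Molecular formula: C12H15ClFN.
Molar mass = 227.707 g/mol.
Mass from Cl: 1 × 35.45 = 35.450 g/mol.
%Cl = 35.450 / 227.707 × 100 = 15.57%.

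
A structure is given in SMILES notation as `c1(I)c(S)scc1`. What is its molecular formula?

Atom tally by fragment:
  thiophene ring core → C:4 H:4 S:1
  (− 2 ring H displaced by substituents)
  + I → I:1
  + SH → S:1 H:1
Element totals:
  C: 4
  H: 3
  I: 1
  S: 2

C4H3IS2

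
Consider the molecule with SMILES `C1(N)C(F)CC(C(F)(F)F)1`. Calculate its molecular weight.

157.11 g/mol

Atom tally by fragment:
  cyclobutane ring core → C:4 H:8
  (− 3 ring H displaced by substituents)
  + NH2 → N:1 H:2
  + F → F:1
  + CF3 → C:1 F:3
Element totals:
  C: 5
  H: 7
  F: 4
  N: 1
Molecular formula: C5H7F4N.
  M = 5(12.011) + 7(1.008) + 4(18.998) + 14.007
    = 60.055 + 7.056 + 75.992 + 14.007 = 157.110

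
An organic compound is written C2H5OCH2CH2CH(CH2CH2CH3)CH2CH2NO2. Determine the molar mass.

Atom tally by fragment:
  C2H5OCH2 → C:3 H:7 O:1
  CH2 → C:1 H:2
  CH(CH2CH2CH3) → C:4 H:8
  CH2 → C:1 H:2
  CH2NO2 → C:1 H:2 N:1 O:2
Element totals:
  C: 10
  H: 21
  N: 1
  O: 3
Molecular formula: C10H21NO3.
  M = 10(12.011) + 21(1.008) + 14.007 + 3(15.999)
    = 120.110 + 21.168 + 14.007 + 47.997 = 203.282

203.28 g/mol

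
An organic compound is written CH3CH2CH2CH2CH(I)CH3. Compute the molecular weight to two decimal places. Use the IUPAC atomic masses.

Atom tally by fragment:
  CH3 → C:1 H:3
  CH2 → C:1 H:2
  CH2 → C:1 H:2
  CH2 → C:1 H:2
  CH(I) → C:1 H:1 I:1
  CH3 → C:1 H:3
Element totals:
  C: 6
  H: 13
  I: 1
Molecular formula: C6H13I.
  M = 6(12.011) + 13(1.008) + 126.904
    = 72.066 + 13.104 + 126.904 = 212.074

212.07 g/mol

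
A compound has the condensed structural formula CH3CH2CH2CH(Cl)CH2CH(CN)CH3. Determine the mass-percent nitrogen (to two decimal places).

8.77%

Atom tally by fragment:
  CH3 → C:1 H:3
  CH2 → C:1 H:2
  CH2 → C:1 H:2
  CH(Cl) → C:1 H:1 Cl:1
  CH2 → C:1 H:2
  CH(CN) → C:2 H:1 N:1
  CH3 → C:1 H:3
Element totals:
  C: 8
  H: 14
  Cl: 1
  N: 1
Molecular formula: C8H14ClN.
Molar mass = 159.657 g/mol.
Mass from N: 1 × 14.007 = 14.007 g/mol.
%N = 14.007 / 159.657 × 100 = 8.77%.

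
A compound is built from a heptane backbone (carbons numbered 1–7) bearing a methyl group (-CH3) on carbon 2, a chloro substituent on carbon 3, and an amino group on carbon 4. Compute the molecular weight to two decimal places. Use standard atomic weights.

Atom tally by fragment:
  CH3 → C:1 H:3
  CH(CH3) → C:2 H:4
  CH(Cl) → C:1 H:1 Cl:1
  CH(NH2) → C:1 H:3 N:1
  CH2 → C:1 H:2
  CH2 → C:1 H:2
  CH3 → C:1 H:3
Element totals:
  C: 8
  H: 18
  Cl: 1
  N: 1
Molecular formula: C8H18ClN.
  M = 8(12.011) + 18(1.008) + 35.45 + 14.007
    = 96.088 + 18.144 + 35.450 + 14.007 = 163.689

163.69 g/mol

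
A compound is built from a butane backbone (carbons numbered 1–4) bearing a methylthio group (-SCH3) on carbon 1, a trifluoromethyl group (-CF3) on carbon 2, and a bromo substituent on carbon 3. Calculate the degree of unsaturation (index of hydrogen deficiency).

0

Atom tally by fragment:
  CH3SCH2 → C:2 H:5 S:1
  CH(CF3) → C:2 H:1 F:3
  CH(Br) → C:1 H:1 Br:1
  CH3 → C:1 H:3
Element totals:
  C: 6
  H: 10
  Br: 1
  F: 3
  S: 1
Molecular formula: C6H10BrF3S.
DoU = (2C + 2 + N − H − X) / 2 = (2·6 + 2 + 0 − 10 − 4) / 2 = 0.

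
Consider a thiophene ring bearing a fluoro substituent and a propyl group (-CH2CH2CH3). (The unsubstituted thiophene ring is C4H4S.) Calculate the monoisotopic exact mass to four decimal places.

Atom tally by fragment:
  thiophene ring core → C:4 H:4 S:1
  (− 2 ring H displaced by substituents)
  + F → F:1
  + CH2CH2CH3 → C:3 H:7
Element totals:
  C: 7
  H: 9
  F: 1
  S: 1
Molecular formula: C7H9FS.
  M = 7(12.0) + 9(1.007825) + 18.998403 + 31.972071
    = 84.000000 + 9.070425 + 18.998403 + 31.972071 = 144.040899

144.0409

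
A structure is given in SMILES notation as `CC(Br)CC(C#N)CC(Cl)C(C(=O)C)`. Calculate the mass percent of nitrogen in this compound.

4.99%

Atom tally by fragment:
  CH3 → C:1 H:3
  CH(Br) → C:1 H:1 Br:1
  CH2 → C:1 H:2
  CH(CN) → C:2 H:1 N:1
  CH2 → C:1 H:2
  CH(Cl) → C:1 H:1 Cl:1
  CH2COCH3 → C:3 H:5 O:1
Element totals:
  C: 10
  H: 15
  Br: 1
  Cl: 1
  N: 1
  O: 1
Molecular formula: C10H15BrClNO.
Molar mass = 280.590 g/mol.
Mass from N: 1 × 14.007 = 14.007 g/mol.
%N = 14.007 / 280.590 × 100 = 4.99%.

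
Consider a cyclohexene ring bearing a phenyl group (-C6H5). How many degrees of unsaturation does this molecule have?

6

Atom tally by fragment:
  cyclohexene ring core → C:6 H:10
  (− 1 ring H displaced by substituents)
  + C6H5 → C:6 H:5
Element totals:
  C: 12
  H: 14
Molecular formula: C12H14.
DoU = (2C + 2 + N − H − X) / 2 = (2·12 + 2 + 0 − 14 − 0) / 2 = 6.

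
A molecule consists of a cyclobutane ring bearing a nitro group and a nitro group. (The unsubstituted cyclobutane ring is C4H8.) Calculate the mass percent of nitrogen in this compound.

19.17%

Atom tally by fragment:
  cyclobutane ring core → C:4 H:8
  (− 2 ring H displaced by substituents)
  + NO2 → N:1 O:2
  + NO2 → N:1 O:2
Element totals:
  C: 4
  H: 6
  N: 2
  O: 4
Molecular formula: C4H6N2O4.
Molar mass = 146.102 g/mol.
Mass from N: 2 × 14.007 = 28.014 g/mol.
%N = 28.014 / 146.102 × 100 = 19.17%.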